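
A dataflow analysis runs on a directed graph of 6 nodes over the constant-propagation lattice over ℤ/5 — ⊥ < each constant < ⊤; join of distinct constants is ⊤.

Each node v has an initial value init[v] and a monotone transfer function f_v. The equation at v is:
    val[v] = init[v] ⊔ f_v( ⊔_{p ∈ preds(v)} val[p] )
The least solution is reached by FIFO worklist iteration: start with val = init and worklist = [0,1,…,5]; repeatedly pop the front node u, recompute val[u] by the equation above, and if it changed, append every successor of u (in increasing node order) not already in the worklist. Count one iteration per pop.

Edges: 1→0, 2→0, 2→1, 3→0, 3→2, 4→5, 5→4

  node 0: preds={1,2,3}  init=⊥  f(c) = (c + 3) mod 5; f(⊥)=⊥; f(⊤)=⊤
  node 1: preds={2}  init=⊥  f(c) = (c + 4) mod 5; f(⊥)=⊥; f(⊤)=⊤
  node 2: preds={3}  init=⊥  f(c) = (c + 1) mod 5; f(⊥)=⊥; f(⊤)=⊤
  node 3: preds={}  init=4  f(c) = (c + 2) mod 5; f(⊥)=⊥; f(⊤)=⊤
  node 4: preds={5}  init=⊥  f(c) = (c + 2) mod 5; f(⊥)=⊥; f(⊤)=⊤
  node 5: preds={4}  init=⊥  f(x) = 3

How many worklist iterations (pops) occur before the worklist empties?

Iteration log — 11 steps:
  step 1. node 0  ⊔preds=4  new=2  old=⊥  +wl: 
  step 2. node 1  ⊔preds=⊥  new=⊥  stable
  step 3. node 2  ⊔preds=4  new=0  old=⊥  +wl: 0,1
  step 4. node 3  ⊔preds=⊥  new=4  stable
  step 5. node 4  ⊔preds=⊥  new=⊥  stable
  step 6. node 5  ⊔preds=⊥  new=3  old=⊥  +wl: 4
  step 7. node 0  ⊔preds=⊤  new=⊤  old=2  +wl: 
  step 8. node 1  ⊔preds=0  new=4  old=⊥  +wl: 0
  step 9. node 4  ⊔preds=3  new=0  old=⊥  +wl: 5
  step 10. node 0  ⊔preds=⊤  new=⊤  stable
  step 11. node 5  ⊔preds=0  new=3  stable

Least fixpoint reached:
  node 0: ⊤
  node 1: 4
  node 2: 0
  node 3: 4
  node 4: 0
  node 5: 3

11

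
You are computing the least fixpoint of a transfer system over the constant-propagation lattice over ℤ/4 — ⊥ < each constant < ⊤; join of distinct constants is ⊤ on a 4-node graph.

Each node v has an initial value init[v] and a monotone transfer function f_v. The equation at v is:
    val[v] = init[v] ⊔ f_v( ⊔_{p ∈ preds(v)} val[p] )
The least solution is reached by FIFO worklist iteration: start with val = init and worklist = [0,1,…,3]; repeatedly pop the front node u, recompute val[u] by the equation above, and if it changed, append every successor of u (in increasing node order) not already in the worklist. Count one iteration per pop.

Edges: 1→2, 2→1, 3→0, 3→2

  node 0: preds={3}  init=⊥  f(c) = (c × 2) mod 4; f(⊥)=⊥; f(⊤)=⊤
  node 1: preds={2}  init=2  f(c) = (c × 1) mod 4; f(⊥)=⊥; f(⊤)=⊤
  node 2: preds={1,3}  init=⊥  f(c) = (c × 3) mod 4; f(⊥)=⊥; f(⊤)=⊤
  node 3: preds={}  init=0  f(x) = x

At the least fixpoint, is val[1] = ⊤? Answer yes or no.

yes

Worklist (6 pops):
  #1 pop 0: in=0 → 0 (was ⊥); enqueue []
  #2 pop 1: in=⊥ → 2 (no change)
  #3 pop 2: in=⊤ → ⊤ (was ⊥); enqueue [1]
  #4 pop 3: in=⊥ → 0 (no change)
  #5 pop 1: in=⊤ → ⊤ (was 2); enqueue [2]
  #6 pop 2: in=⊤ → ⊤ (no change)

Fixpoint:
  val[0] = 0
  val[1] = ⊤
  val[2] = ⊤
  val[3] = 0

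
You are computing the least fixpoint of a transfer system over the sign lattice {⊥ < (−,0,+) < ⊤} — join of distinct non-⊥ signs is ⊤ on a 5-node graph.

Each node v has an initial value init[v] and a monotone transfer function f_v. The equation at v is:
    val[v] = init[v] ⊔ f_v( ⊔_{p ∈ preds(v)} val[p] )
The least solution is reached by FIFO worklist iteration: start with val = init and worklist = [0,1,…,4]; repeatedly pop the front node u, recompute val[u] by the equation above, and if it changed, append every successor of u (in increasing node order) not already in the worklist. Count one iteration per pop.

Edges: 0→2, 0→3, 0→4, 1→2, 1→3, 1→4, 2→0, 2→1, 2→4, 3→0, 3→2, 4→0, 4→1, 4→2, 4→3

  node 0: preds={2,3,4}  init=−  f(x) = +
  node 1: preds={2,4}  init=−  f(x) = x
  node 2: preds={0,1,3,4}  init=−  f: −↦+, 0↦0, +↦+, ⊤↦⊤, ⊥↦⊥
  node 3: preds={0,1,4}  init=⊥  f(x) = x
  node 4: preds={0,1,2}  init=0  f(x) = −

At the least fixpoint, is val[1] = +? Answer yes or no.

Iteration log — 9 steps:
  step 1. node 0  ⊔preds=⊤  new=⊤  old=−  +wl: 
  step 2. node 1  ⊔preds=⊤  new=⊤  old=−  +wl: 
  step 3. node 2  ⊔preds=⊤  new=⊤  old=−  +wl: 0,1
  step 4. node 3  ⊔preds=⊤  new=⊤  old=⊥  +wl: 2
  step 5. node 4  ⊔preds=⊤  new=⊤  old=0  +wl: 3
  step 6. node 0  ⊔preds=⊤  new=⊤  stable
  step 7. node 1  ⊔preds=⊤  new=⊤  stable
  step 8. node 2  ⊔preds=⊤  new=⊤  stable
  step 9. node 3  ⊔preds=⊤  new=⊤  stable

Least fixpoint reached:
  node 0: ⊤
  node 1: ⊤
  node 2: ⊤
  node 3: ⊤
  node 4: ⊤

no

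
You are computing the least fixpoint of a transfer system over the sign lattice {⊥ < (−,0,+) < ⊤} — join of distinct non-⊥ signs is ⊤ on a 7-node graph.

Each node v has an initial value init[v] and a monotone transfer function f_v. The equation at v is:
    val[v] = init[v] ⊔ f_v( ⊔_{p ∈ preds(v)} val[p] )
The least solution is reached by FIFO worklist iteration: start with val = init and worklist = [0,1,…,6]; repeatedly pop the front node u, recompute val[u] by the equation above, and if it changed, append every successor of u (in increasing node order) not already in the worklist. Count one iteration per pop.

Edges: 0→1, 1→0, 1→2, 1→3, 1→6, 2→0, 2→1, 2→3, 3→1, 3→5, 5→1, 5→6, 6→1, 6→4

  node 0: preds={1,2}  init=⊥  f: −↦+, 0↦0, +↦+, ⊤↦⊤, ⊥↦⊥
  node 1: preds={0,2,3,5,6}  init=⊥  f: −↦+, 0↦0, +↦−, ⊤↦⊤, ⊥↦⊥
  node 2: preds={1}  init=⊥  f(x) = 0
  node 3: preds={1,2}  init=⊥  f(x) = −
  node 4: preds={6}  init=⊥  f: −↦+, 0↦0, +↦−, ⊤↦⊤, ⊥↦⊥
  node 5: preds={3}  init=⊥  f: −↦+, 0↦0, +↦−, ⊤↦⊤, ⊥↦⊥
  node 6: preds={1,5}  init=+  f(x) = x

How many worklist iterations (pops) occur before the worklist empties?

14

Worklist (14 pops):
  #1 pop 0: in=⊥ → ⊥ (no change)
  #2 pop 1: in=+ → − (was ⊥); enqueue [0]
  #3 pop 2: in=− → 0 (was ⊥); enqueue [1]
  #4 pop 3: in=⊤ → − (was ⊥); enqueue []
  #5 pop 4: in=+ → − (was ⊥); enqueue []
  #6 pop 5: in=− → + (was ⊥); enqueue []
  #7 pop 6: in=⊤ → ⊤ (was +); enqueue [4]
  #8 pop 0: in=⊤ → ⊤ (was ⊥); enqueue []
  #9 pop 1: in=⊤ → ⊤ (was −); enqueue [0,2,3,6]
  #10 pop 4: in=⊤ → ⊤ (was −); enqueue []
  #11 pop 0: in=⊤ → ⊤ (no change)
  #12 pop 2: in=⊤ → 0 (no change)
  #13 pop 3: in=⊤ → − (no change)
  #14 pop 6: in=⊤ → ⊤ (no change)

Fixpoint:
  val[0] = ⊤
  val[1] = ⊤
  val[2] = 0
  val[3] = −
  val[4] = ⊤
  val[5] = +
  val[6] = ⊤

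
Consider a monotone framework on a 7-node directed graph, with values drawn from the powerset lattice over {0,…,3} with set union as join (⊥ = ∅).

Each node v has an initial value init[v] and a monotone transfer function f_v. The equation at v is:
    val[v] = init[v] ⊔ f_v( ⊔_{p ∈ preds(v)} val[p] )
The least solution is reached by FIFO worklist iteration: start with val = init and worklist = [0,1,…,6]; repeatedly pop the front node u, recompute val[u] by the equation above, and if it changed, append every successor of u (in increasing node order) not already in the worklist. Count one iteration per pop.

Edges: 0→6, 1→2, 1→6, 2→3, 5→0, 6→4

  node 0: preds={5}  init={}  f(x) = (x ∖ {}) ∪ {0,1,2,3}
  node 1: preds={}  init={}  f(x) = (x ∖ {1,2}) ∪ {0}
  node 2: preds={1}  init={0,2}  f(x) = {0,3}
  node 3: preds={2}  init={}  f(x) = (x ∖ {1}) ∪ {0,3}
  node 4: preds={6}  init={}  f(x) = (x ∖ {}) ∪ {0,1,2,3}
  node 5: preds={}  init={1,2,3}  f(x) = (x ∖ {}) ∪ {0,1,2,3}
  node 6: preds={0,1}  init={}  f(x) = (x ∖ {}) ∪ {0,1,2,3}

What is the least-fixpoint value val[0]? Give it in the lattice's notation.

{0,1,2,3}

Iteration log — 9 steps:
  step 1. node 0  ⊔preds={1,2,3}  new={0,1,2,3}  old={}  +wl: 
  step 2. node 1  ⊔preds={}  new={0}  old={}  +wl: 
  step 3. node 2  ⊔preds={0}  new={0,2,3}  old={0,2}  +wl: 
  step 4. node 3  ⊔preds={0,2,3}  new={0,2,3}  old={}  +wl: 
  step 5. node 4  ⊔preds={}  new={0,1,2,3}  old={}  +wl: 
  step 6. node 5  ⊔preds={}  new={0,1,2,3}  old={1,2,3}  +wl: 0
  step 7. node 6  ⊔preds={0,1,2,3}  new={0,1,2,3}  old={}  +wl: 4
  step 8. node 0  ⊔preds={0,1,2,3}  new={0,1,2,3}  stable
  step 9. node 4  ⊔preds={0,1,2,3}  new={0,1,2,3}  stable

Least fixpoint reached:
  node 0: {0,1,2,3}
  node 1: {0}
  node 2: {0,2,3}
  node 3: {0,2,3}
  node 4: {0,1,2,3}
  node 5: {0,1,2,3}
  node 6: {0,1,2,3}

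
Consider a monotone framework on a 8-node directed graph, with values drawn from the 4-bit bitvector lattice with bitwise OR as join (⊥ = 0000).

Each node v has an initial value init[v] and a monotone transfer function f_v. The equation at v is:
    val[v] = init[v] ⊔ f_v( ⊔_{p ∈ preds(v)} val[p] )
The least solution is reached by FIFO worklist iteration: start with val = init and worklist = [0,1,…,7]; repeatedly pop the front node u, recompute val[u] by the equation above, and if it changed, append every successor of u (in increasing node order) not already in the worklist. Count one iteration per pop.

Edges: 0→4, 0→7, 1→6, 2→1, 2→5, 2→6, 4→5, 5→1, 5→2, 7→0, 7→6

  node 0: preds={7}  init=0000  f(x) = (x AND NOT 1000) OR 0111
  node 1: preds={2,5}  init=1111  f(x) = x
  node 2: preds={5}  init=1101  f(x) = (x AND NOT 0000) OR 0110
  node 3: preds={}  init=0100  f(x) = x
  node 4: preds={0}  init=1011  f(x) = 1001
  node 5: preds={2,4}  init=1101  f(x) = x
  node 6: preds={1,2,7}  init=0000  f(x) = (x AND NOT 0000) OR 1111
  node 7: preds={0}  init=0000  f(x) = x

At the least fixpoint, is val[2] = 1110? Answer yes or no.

Trace (12 dequeues):
  [1] u=0 | in 0000 | out 0111 | prev 0000 | push {}
  [2] u=1 | in 1101 | out 1111 | ==
  [3] u=2 | in 1101 | out 1111 | prev 1101 | push {1}
  [4] u=3 | in 0000 | out 0100 | ==
  [5] u=4 | in 0111 | out 1011 | ==
  [6] u=5 | in 1111 | out 1111 | prev 1101 | push {2}
  [7] u=6 | in 1111 | out 1111 | prev 0000 | push {}
  [8] u=7 | in 0111 | out 0111 | prev 0000 | push {0,6}
  [9] u=1 | in 1111 | out 1111 | ==
  [10] u=2 | in 1111 | out 1111 | ==
  [11] u=0 | in 0111 | out 0111 | ==
  [12] u=6 | in 1111 | out 1111 | ==

Converged values:
  [0] 0111
  [1] 1111
  [2] 1111
  [3] 0100
  [4] 1011
  [5] 1111
  [6] 1111
  [7] 0111

no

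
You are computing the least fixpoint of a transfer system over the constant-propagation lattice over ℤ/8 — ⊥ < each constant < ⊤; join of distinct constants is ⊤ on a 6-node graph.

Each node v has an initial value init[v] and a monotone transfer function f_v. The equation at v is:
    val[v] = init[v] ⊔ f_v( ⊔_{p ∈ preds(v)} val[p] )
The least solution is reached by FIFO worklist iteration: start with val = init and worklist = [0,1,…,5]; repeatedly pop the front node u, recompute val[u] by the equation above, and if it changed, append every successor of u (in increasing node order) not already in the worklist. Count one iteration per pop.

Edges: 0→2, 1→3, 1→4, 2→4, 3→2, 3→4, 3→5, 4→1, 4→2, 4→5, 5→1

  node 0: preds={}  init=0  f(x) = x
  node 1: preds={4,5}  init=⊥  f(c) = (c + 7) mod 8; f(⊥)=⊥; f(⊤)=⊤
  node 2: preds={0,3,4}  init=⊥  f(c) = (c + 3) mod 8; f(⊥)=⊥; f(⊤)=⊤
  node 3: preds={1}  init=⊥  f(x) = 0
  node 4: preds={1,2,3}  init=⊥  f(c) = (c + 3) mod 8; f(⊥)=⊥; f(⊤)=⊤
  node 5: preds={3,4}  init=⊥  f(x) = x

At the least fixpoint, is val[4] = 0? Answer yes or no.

no

Iteration log — 10 steps:
  step 1. node 0  ⊔preds=⊥  new=0  stable
  step 2. node 1  ⊔preds=⊥  new=⊥  stable
  step 3. node 2  ⊔preds=0  new=3  old=⊥  +wl: 
  step 4. node 3  ⊔preds=⊥  new=0  old=⊥  +wl: 2
  step 5. node 4  ⊔preds=⊤  new=⊤  old=⊥  +wl: 1
  step 6. node 5  ⊔preds=⊤  new=⊤  old=⊥  +wl: 
  step 7. node 2  ⊔preds=⊤  new=⊤  old=3  +wl: 4
  step 8. node 1  ⊔preds=⊤  new=⊤  old=⊥  +wl: 3
  step 9. node 4  ⊔preds=⊤  new=⊤  stable
  step 10. node 3  ⊔preds=⊤  new=0  stable

Least fixpoint reached:
  node 0: 0
  node 1: ⊤
  node 2: ⊤
  node 3: 0
  node 4: ⊤
  node 5: ⊤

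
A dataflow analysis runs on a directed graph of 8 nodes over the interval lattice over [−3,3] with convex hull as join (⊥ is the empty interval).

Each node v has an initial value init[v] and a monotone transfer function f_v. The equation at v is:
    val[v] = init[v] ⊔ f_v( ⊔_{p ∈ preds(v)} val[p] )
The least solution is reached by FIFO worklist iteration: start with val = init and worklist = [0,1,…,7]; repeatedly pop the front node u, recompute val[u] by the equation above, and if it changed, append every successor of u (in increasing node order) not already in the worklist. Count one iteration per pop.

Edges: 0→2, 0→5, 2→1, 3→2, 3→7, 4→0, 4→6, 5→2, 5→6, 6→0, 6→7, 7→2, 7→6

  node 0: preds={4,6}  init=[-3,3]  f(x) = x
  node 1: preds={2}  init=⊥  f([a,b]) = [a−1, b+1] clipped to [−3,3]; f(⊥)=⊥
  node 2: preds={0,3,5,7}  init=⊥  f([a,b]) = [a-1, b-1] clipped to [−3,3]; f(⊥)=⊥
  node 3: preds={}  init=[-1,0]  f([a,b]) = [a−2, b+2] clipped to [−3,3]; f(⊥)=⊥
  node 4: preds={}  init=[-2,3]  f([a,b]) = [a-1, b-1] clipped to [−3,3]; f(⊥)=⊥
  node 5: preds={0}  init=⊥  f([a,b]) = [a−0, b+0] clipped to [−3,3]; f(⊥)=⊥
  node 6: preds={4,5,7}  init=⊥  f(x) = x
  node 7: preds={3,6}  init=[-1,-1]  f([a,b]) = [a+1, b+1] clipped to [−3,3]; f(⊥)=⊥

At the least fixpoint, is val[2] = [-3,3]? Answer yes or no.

no

Iteration log — 12 steps:
  step 1. node 0  ⊔preds=[-2,3]  new=[-3,3]  stable
  step 2. node 1  ⊔preds=⊥  new=⊥  stable
  step 3. node 2  ⊔preds=[-3,3]  new=[-3,2]  old=⊥  +wl: 1
  step 4. node 3  ⊔preds=⊥  new=[-1,0]  stable
  step 5. node 4  ⊔preds=⊥  new=[-2,3]  stable
  step 6. node 5  ⊔preds=[-3,3]  new=[-3,3]  old=⊥  +wl: 2
  step 7. node 6  ⊔preds=[-3,3]  new=[-3,3]  old=⊥  +wl: 0
  step 8. node 7  ⊔preds=[-3,3]  new=[-2,3]  old=[-1,-1]  +wl: 6
  step 9. node 1  ⊔preds=[-3,2]  new=[-3,3]  old=⊥  +wl: 
  step 10. node 2  ⊔preds=[-3,3]  new=[-3,2]  stable
  step 11. node 0  ⊔preds=[-3,3]  new=[-3,3]  stable
  step 12. node 6  ⊔preds=[-3,3]  new=[-3,3]  stable

Least fixpoint reached:
  node 0: [-3,3]
  node 1: [-3,3]
  node 2: [-3,2]
  node 3: [-1,0]
  node 4: [-2,3]
  node 5: [-3,3]
  node 6: [-3,3]
  node 7: [-2,3]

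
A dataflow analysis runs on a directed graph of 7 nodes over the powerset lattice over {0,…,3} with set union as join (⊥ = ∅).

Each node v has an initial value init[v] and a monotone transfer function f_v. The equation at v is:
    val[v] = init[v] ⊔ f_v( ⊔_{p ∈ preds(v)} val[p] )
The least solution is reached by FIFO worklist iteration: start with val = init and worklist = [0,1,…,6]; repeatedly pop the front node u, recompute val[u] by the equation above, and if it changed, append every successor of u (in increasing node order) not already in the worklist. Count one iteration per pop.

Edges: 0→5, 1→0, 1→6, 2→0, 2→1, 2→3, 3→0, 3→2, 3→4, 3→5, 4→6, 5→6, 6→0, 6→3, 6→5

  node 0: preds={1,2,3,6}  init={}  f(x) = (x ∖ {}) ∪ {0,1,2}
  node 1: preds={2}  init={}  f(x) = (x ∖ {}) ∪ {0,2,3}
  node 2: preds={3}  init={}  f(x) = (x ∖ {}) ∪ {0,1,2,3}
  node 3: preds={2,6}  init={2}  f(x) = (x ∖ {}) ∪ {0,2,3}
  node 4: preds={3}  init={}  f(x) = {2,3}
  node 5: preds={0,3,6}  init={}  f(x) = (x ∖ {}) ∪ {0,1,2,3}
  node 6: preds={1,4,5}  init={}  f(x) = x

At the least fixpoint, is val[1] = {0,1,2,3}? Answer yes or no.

yes

Worklist (14 pops):
  #1 pop 0: in={2} → {0,1,2} (was {}); enqueue []
  #2 pop 1: in={} → {0,2,3} (was {}); enqueue [0]
  #3 pop 2: in={2} → {0,1,2,3} (was {}); enqueue [1]
  #4 pop 3: in={0,1,2,3} → {0,1,2,3} (was {2}); enqueue [2]
  #5 pop 4: in={0,1,2,3} → {2,3} (was {}); enqueue []
  #6 pop 5: in={0,1,2,3} → {0,1,2,3} (was {}); enqueue []
  #7 pop 6: in={0,1,2,3} → {0,1,2,3} (was {}); enqueue [3,5]
  #8 pop 0: in={0,1,2,3} → {0,1,2,3} (was {0,1,2}); enqueue []
  #9 pop 1: in={0,1,2,3} → {0,1,2,3} (was {0,2,3}); enqueue [0,6]
  #10 pop 2: in={0,1,2,3} → {0,1,2,3} (no change)
  #11 pop 3: in={0,1,2,3} → {0,1,2,3} (no change)
  #12 pop 5: in={0,1,2,3} → {0,1,2,3} (no change)
  #13 pop 0: in={0,1,2,3} → {0,1,2,3} (no change)
  #14 pop 6: in={0,1,2,3} → {0,1,2,3} (no change)

Fixpoint:
  val[0] = {0,1,2,3}
  val[1] = {0,1,2,3}
  val[2] = {0,1,2,3}
  val[3] = {0,1,2,3}
  val[4] = {2,3}
  val[5] = {0,1,2,3}
  val[6] = {0,1,2,3}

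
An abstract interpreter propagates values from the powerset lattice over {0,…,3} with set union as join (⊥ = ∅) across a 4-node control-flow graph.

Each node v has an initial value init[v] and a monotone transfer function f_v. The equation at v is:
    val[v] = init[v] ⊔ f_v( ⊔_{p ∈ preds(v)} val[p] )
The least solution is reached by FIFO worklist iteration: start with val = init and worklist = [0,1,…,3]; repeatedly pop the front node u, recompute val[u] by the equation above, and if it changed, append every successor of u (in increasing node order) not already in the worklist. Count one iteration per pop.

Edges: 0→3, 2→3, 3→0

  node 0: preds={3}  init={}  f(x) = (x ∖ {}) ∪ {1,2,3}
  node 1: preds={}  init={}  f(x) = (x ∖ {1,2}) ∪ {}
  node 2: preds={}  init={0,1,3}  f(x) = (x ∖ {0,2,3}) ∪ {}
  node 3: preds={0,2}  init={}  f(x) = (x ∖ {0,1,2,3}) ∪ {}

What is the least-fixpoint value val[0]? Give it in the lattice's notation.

{1,2,3}

Worklist (4 pops):
  #1 pop 0: in={} → {1,2,3} (was {}); enqueue []
  #2 pop 1: in={} → {} (no change)
  #3 pop 2: in={} → {0,1,3} (no change)
  #4 pop 3: in={0,1,2,3} → {} (no change)

Fixpoint:
  val[0] = {1,2,3}
  val[1] = {}
  val[2] = {0,1,3}
  val[3] = {}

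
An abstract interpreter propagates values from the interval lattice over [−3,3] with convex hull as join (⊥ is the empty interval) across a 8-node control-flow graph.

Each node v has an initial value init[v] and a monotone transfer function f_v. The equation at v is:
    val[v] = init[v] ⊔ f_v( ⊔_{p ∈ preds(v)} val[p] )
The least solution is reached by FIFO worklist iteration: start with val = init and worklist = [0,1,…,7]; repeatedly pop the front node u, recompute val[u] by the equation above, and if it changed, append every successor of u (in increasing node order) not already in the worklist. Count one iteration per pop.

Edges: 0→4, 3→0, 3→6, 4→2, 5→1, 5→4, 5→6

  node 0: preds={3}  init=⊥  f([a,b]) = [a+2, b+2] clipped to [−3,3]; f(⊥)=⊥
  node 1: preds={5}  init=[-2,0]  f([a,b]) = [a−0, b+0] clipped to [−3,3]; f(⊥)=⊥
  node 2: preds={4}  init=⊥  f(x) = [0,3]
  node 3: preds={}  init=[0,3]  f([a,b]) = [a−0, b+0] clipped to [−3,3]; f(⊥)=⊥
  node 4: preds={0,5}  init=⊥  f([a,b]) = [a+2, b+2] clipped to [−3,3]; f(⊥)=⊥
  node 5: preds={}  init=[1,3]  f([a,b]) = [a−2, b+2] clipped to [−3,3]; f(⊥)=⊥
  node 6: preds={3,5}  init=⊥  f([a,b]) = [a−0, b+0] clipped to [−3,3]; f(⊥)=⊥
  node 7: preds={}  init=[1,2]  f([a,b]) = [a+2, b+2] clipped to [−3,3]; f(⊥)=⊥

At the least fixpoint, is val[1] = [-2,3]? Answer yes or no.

Trace (9 dequeues):
  [1] u=0 | in [0,3] | out [2,3] | prev ⊥ | push {}
  [2] u=1 | in [1,3] | out [-2,3] | prev [-2,0] | push {}
  [3] u=2 | in ⊥ | out [0,3] | prev ⊥ | push {}
  [4] u=3 | in ⊥ | out [0,3] | ==
  [5] u=4 | in [1,3] | out [3,3] | prev ⊥ | push {2}
  [6] u=5 | in ⊥ | out [1,3] | ==
  [7] u=6 | in [0,3] | out [0,3] | prev ⊥ | push {}
  [8] u=7 | in ⊥ | out [1,2] | ==
  [9] u=2 | in [3,3] | out [0,3] | ==

Converged values:
  [0] [2,3]
  [1] [-2,3]
  [2] [0,3]
  [3] [0,3]
  [4] [3,3]
  [5] [1,3]
  [6] [0,3]
  [7] [1,2]

yes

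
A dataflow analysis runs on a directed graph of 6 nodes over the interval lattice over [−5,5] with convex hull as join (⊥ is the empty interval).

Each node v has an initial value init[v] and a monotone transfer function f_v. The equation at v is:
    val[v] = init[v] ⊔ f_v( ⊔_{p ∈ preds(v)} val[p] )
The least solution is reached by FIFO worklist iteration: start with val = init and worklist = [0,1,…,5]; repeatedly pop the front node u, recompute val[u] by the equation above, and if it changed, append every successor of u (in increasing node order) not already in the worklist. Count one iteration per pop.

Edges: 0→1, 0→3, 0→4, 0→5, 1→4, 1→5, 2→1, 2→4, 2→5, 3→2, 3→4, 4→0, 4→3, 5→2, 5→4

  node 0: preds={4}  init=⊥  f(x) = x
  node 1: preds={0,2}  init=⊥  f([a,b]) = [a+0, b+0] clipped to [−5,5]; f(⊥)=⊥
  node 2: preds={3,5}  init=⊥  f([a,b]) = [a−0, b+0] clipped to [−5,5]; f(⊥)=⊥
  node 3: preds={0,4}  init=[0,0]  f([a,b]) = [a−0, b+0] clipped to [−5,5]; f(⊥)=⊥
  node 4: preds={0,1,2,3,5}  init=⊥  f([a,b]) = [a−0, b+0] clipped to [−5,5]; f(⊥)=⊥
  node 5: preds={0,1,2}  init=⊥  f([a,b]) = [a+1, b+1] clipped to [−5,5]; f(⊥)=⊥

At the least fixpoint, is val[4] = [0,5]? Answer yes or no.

yes

Worklist (43 pops):
  #1 pop 0: in=⊥ → ⊥ (no change)
  #2 pop 1: in=⊥ → ⊥ (no change)
  #3 pop 2: in=[0,0] → [0,0] (was ⊥); enqueue [1]
  #4 pop 3: in=⊥ → [0,0] (no change)
  #5 pop 4: in=[0,0] → [0,0] (was ⊥); enqueue [0,3]
  #6 pop 5: in=[0,0] → [1,1] (was ⊥); enqueue [2,4]
  #7 pop 1: in=[0,0] → [0,0] (was ⊥); enqueue [5]
  #8 pop 0: in=[0,0] → [0,0] (was ⊥); enqueue [1]
  #9 pop 3: in=[0,0] → [0,0] (no change)
  #10 pop 2: in=[0,1] → [0,1] (was [0,0]); enqueue []
  #11 pop 4: in=[0,1] → [0,1] (was [0,0]); enqueue [0,3]
  #12 pop 5: in=[0,1] → [1,2] (was [1,1]); enqueue [2,4]
  #13 pop 1: in=[0,1] → [0,1] (was [0,0]); enqueue [5]
  #14 pop 0: in=[0,1] → [0,1] (was [0,0]); enqueue [1]
  #15 pop 3: in=[0,1] → [0,1] (was [0,0]); enqueue []
  #16 pop 2: in=[0,2] → [0,2] (was [0,1]); enqueue []
  #17 pop 4: in=[0,2] → [0,2] (was [0,1]); enqueue [0,3]
  #18 pop 5: in=[0,2] → [1,3] (was [1,2]); enqueue [2,4]
  #19 pop 1: in=[0,2] → [0,2] (was [0,1]); enqueue [5]
  #20 pop 0: in=[0,2] → [0,2] (was [0,1]); enqueue [1]
  #21 pop 3: in=[0,2] → [0,2] (was [0,1]); enqueue []
  #22 pop 2: in=[0,3] → [0,3] (was [0,2]); enqueue []
  #23 pop 4: in=[0,3] → [0,3] (was [0,2]); enqueue [0,3]
  #24 pop 5: in=[0,3] → [1,4] (was [1,3]); enqueue [2,4]
  #25 pop 1: in=[0,3] → [0,3] (was [0,2]); enqueue [5]
  #26 pop 0: in=[0,3] → [0,3] (was [0,2]); enqueue [1]
  #27 pop 3: in=[0,3] → [0,3] (was [0,2]); enqueue []
  #28 pop 2: in=[0,4] → [0,4] (was [0,3]); enqueue []
  #29 pop 4: in=[0,4] → [0,4] (was [0,3]); enqueue [0,3]
  #30 pop 5: in=[0,4] → [1,5] (was [1,4]); enqueue [2,4]
  #31 pop 1: in=[0,4] → [0,4] (was [0,3]); enqueue [5]
  #32 pop 0: in=[0,4] → [0,4] (was [0,3]); enqueue [1]
  #33 pop 3: in=[0,4] → [0,4] (was [0,3]); enqueue []
  #34 pop 2: in=[0,5] → [0,5] (was [0,4]); enqueue []
  #35 pop 4: in=[0,5] → [0,5] (was [0,4]); enqueue [0,3]
  #36 pop 5: in=[0,5] → [1,5] (no change)
  #37 pop 1: in=[0,5] → [0,5] (was [0,4]); enqueue [4,5]
  #38 pop 0: in=[0,5] → [0,5] (was [0,4]); enqueue [1]
  #39 pop 3: in=[0,5] → [0,5] (was [0,4]); enqueue [2]
  #40 pop 4: in=[0,5] → [0,5] (no change)
  #41 pop 5: in=[0,5] → [1,5] (no change)
  #42 pop 1: in=[0,5] → [0,5] (no change)
  #43 pop 2: in=[0,5] → [0,5] (no change)

Fixpoint:
  val[0] = [0,5]
  val[1] = [0,5]
  val[2] = [0,5]
  val[3] = [0,5]
  val[4] = [0,5]
  val[5] = [1,5]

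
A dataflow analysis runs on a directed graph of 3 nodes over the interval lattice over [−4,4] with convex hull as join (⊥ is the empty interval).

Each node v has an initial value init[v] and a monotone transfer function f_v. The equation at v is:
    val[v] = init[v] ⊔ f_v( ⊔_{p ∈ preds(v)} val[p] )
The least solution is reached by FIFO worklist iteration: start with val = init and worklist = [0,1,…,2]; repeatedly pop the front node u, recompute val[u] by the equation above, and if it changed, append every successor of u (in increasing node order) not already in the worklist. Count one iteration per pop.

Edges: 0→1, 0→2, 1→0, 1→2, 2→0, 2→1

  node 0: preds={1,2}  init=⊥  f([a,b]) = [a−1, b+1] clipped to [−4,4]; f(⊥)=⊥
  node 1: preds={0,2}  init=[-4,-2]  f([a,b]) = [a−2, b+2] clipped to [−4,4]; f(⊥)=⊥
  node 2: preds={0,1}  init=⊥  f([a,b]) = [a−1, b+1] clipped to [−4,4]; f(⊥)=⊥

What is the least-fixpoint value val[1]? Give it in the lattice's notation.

Trace (9 dequeues):
  [1] u=0 | in [-4,-2] | out [-4,-1] | prev ⊥ | push {}
  [2] u=1 | in [-4,-1] | out [-4,1] | prev [-4,-2] | push {0}
  [3] u=2 | in [-4,1] | out [-4,2] | prev ⊥ | push {1}
  [4] u=0 | in [-4,2] | out [-4,3] | prev [-4,-1] | push {2}
  [5] u=1 | in [-4,3] | out [-4,4] | prev [-4,1] | push {0}
  [6] u=2 | in [-4,4] | out [-4,4] | prev [-4,2] | push {1}
  [7] u=0 | in [-4,4] | out [-4,4] | prev [-4,3] | push {2}
  [8] u=1 | in [-4,4] | out [-4,4] | ==
  [9] u=2 | in [-4,4] | out [-4,4] | ==

Converged values:
  [0] [-4,4]
  [1] [-4,4]
  [2] [-4,4]

[-4,4]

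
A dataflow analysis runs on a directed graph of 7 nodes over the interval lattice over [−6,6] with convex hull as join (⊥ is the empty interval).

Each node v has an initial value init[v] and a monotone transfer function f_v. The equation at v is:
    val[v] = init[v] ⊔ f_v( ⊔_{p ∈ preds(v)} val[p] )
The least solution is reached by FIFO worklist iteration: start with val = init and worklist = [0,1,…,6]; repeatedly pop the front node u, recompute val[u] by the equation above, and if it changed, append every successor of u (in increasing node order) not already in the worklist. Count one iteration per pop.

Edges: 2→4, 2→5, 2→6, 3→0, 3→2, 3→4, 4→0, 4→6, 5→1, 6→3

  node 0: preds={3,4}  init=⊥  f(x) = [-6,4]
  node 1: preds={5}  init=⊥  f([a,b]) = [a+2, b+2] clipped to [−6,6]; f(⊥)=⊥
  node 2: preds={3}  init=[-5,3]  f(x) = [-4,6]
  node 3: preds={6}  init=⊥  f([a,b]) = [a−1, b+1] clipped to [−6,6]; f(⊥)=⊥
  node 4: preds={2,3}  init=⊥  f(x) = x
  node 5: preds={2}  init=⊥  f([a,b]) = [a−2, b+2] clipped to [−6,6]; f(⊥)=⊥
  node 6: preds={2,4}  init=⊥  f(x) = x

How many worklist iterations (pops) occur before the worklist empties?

Trace (16 dequeues):
  [1] u=0 | in ⊥ | out [-6,4] | prev ⊥ | push {}
  [2] u=1 | in ⊥ | out ⊥ | ==
  [3] u=2 | in ⊥ | out [-5,6] | prev [-5,3] | push {}
  [4] u=3 | in ⊥ | out ⊥ | ==
  [5] u=4 | in [-5,6] | out [-5,6] | prev ⊥ | push {0}
  [6] u=5 | in [-5,6] | out [-6,6] | prev ⊥ | push {1}
  [7] u=6 | in [-5,6] | out [-5,6] | prev ⊥ | push {3}
  [8] u=0 | in [-5,6] | out [-6,4] | ==
  [9] u=1 | in [-6,6] | out [-4,6] | prev ⊥ | push {}
  [10] u=3 | in [-5,6] | out [-6,6] | prev ⊥ | push {0,2,4}
  [11] u=0 | in [-6,6] | out [-6,4] | ==
  [12] u=2 | in [-6,6] | out [-5,6] | ==
  [13] u=4 | in [-6,6] | out [-6,6] | prev [-5,6] | push {0,6}
  [14] u=0 | in [-6,6] | out [-6,4] | ==
  [15] u=6 | in [-6,6] | out [-6,6] | prev [-5,6] | push {3}
  [16] u=3 | in [-6,6] | out [-6,6] | ==

Converged values:
  [0] [-6,4]
  [1] [-4,6]
  [2] [-5,6]
  [3] [-6,6]
  [4] [-6,6]
  [5] [-6,6]
  [6] [-6,6]

16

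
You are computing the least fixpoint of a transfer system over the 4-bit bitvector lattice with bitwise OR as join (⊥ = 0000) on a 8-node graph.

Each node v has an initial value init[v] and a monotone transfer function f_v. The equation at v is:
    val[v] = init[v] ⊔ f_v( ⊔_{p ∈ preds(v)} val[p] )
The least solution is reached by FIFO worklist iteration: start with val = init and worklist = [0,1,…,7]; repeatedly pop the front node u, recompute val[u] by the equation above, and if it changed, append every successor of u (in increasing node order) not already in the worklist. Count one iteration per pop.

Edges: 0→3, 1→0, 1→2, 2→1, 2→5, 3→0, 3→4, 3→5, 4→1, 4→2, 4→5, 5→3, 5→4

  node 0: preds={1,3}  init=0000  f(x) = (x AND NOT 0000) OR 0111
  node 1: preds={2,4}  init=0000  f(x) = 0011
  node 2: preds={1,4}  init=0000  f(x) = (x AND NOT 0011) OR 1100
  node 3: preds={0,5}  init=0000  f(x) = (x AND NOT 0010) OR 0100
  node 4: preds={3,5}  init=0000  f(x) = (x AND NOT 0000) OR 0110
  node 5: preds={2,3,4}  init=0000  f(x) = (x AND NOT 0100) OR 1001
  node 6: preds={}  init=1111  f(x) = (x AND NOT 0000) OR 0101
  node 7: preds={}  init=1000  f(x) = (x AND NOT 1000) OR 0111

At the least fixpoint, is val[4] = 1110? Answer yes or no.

Trace (18 dequeues):
  [1] u=0 | in 0000 | out 0111 | prev 0000 | push {}
  [2] u=1 | in 0000 | out 0011 | prev 0000 | push {0}
  [3] u=2 | in 0011 | out 1100 | prev 0000 | push {1}
  [4] u=3 | in 0111 | out 0101 | prev 0000 | push {}
  [5] u=4 | in 0101 | out 0111 | prev 0000 | push {2}
  [6] u=5 | in 1111 | out 1011 | prev 0000 | push {3,4}
  [7] u=6 | in 0000 | out 1111 | ==
  [8] u=7 | in 0000 | out 1111 | prev 1000 | push {}
  [9] u=0 | in 0111 | out 0111 | ==
  [10] u=1 | in 1111 | out 0011 | ==
  [11] u=2 | in 0111 | out 1100 | ==
  [12] u=3 | in 1111 | out 1101 | prev 0101 | push {0,5}
  [13] u=4 | in 1111 | out 1111 | prev 0111 | push {1,2}
  [14] u=0 | in 1111 | out 1111 | prev 0111 | push {3}
  [15] u=5 | in 1111 | out 1011 | ==
  [16] u=1 | in 1111 | out 0011 | ==
  [17] u=2 | in 1111 | out 1100 | ==
  [18] u=3 | in 1111 | out 1101 | ==

Converged values:
  [0] 1111
  [1] 0011
  [2] 1100
  [3] 1101
  [4] 1111
  [5] 1011
  [6] 1111
  [7] 1111

no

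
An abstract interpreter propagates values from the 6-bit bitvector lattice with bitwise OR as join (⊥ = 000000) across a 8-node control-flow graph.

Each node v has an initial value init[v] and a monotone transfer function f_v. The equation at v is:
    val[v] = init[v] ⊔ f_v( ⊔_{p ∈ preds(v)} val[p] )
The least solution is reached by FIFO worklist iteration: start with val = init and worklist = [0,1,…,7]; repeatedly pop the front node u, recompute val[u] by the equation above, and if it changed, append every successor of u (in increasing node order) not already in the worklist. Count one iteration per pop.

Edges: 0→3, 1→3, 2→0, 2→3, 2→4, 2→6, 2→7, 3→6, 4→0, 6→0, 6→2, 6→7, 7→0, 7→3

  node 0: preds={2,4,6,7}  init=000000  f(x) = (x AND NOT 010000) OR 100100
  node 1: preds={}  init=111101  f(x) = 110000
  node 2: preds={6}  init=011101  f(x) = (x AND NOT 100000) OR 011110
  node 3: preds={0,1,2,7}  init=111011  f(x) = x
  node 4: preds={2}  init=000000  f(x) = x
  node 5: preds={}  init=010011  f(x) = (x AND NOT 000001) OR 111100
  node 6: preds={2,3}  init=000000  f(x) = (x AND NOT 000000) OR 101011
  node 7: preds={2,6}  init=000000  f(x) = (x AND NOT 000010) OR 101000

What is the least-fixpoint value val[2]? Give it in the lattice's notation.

Worklist (11 pops):
  #1 pop 0: in=011101 → 101101 (was 000000); enqueue []
  #2 pop 1: in=000000 → 111101 (no change)
  #3 pop 2: in=000000 → 011111 (was 011101); enqueue [0]
  #4 pop 3: in=111111 → 111111 (was 111011); enqueue []
  #5 pop 4: in=011111 → 011111 (was 000000); enqueue []
  #6 pop 5: in=000000 → 111111 (was 010011); enqueue []
  #7 pop 6: in=111111 → 111111 (was 000000); enqueue [2]
  #8 pop 7: in=111111 → 111101 (was 000000); enqueue [3]
  #9 pop 0: in=111111 → 101111 (was 101101); enqueue []
  #10 pop 2: in=111111 → 011111 (no change)
  #11 pop 3: in=111111 → 111111 (no change)

Fixpoint:
  val[0] = 101111
  val[1] = 111101
  val[2] = 011111
  val[3] = 111111
  val[4] = 011111
  val[5] = 111111
  val[6] = 111111
  val[7] = 111101

011111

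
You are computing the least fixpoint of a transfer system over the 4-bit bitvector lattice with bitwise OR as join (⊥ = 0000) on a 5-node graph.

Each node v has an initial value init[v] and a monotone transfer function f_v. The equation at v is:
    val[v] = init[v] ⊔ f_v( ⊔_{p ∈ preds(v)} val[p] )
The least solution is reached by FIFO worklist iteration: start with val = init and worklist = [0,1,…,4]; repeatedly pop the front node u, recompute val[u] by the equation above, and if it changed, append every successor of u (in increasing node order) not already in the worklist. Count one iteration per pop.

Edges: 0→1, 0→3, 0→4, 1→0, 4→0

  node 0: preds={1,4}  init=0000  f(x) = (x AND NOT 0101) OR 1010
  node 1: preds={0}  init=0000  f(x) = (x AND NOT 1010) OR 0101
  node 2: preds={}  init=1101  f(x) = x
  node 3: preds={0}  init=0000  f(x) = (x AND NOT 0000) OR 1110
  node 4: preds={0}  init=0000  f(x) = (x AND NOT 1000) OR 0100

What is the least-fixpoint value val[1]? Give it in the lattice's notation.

Trace (6 dequeues):
  [1] u=0 | in 0000 | out 1010 | prev 0000 | push {}
  [2] u=1 | in 1010 | out 0101 | prev 0000 | push {0}
  [3] u=2 | in 0000 | out 1101 | ==
  [4] u=3 | in 1010 | out 1110 | prev 0000 | push {}
  [5] u=4 | in 1010 | out 0110 | prev 0000 | push {}
  [6] u=0 | in 0111 | out 1010 | ==

Converged values:
  [0] 1010
  [1] 0101
  [2] 1101
  [3] 1110
  [4] 0110

0101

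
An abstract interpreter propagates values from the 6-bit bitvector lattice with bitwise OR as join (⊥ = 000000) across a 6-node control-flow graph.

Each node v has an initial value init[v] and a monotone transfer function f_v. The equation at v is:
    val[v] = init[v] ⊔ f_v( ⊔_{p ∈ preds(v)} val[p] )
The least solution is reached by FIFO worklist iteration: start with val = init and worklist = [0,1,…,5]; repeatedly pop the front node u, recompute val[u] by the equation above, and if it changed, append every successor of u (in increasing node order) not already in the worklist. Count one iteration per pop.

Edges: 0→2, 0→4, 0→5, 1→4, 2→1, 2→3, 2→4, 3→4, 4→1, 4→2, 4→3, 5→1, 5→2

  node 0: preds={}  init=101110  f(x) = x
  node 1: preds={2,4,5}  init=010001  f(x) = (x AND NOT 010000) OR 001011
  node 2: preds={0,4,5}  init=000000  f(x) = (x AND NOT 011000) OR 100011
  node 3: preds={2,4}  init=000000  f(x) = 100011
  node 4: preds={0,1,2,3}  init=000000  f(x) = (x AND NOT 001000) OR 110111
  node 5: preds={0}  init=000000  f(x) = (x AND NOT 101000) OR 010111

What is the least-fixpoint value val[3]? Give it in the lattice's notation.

Worklist (10 pops):
  #1 pop 0: in=000000 → 101110 (no change)
  #2 pop 1: in=000000 → 011011 (was 010001); enqueue []
  #3 pop 2: in=101110 → 100111 (was 000000); enqueue [1]
  #4 pop 3: in=100111 → 100011 (was 000000); enqueue []
  #5 pop 4: in=111111 → 110111 (was 000000); enqueue [2,3]
  #6 pop 5: in=101110 → 010111 (was 000000); enqueue []
  #7 pop 1: in=110111 → 111111 (was 011011); enqueue [4]
  #8 pop 2: in=111111 → 100111 (no change)
  #9 pop 3: in=110111 → 100011 (no change)
  #10 pop 4: in=111111 → 110111 (no change)

Fixpoint:
  val[0] = 101110
  val[1] = 111111
  val[2] = 100111
  val[3] = 100011
  val[4] = 110111
  val[5] = 010111

100011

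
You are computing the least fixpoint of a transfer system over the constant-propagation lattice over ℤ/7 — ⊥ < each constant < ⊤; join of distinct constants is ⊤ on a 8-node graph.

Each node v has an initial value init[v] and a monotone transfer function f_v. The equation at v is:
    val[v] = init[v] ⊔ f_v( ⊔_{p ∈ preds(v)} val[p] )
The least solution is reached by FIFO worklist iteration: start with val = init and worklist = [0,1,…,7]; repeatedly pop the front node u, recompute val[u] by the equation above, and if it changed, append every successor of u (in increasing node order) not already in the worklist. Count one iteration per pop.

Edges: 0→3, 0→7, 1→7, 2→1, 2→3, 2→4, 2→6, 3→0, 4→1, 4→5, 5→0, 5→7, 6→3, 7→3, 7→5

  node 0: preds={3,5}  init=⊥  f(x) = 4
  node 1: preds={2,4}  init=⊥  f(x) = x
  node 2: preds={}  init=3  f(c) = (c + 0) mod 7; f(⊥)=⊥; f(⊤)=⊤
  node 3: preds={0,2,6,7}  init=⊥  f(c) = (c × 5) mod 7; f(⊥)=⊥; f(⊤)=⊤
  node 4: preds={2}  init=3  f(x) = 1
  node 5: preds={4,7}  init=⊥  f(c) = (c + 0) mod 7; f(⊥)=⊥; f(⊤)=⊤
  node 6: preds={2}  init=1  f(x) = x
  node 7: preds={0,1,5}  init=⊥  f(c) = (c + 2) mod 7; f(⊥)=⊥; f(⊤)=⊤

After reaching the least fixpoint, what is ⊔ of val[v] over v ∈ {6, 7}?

⊤

Worklist (13 pops):
  #1 pop 0: in=⊥ → 4 (was ⊥); enqueue []
  #2 pop 1: in=3 → 3 (was ⊥); enqueue []
  #3 pop 2: in=⊥ → 3 (no change)
  #4 pop 3: in=⊤ → ⊤ (was ⊥); enqueue [0]
  #5 pop 4: in=3 → ⊤ (was 3); enqueue [1]
  #6 pop 5: in=⊤ → ⊤ (was ⊥); enqueue []
  #7 pop 6: in=3 → ⊤ (was 1); enqueue [3]
  #8 pop 7: in=⊤ → ⊤ (was ⊥); enqueue [5]
  #9 pop 0: in=⊤ → 4 (no change)
  #10 pop 1: in=⊤ → ⊤ (was 3); enqueue [7]
  #11 pop 3: in=⊤ → ⊤ (no change)
  #12 pop 5: in=⊤ → ⊤ (no change)
  #13 pop 7: in=⊤ → ⊤ (no change)

Fixpoint:
  val[0] = 4
  val[1] = ⊤
  val[2] = 3
  val[3] = ⊤
  val[4] = ⊤
  val[5] = ⊤
  val[6] = ⊤
  val[7] = ⊤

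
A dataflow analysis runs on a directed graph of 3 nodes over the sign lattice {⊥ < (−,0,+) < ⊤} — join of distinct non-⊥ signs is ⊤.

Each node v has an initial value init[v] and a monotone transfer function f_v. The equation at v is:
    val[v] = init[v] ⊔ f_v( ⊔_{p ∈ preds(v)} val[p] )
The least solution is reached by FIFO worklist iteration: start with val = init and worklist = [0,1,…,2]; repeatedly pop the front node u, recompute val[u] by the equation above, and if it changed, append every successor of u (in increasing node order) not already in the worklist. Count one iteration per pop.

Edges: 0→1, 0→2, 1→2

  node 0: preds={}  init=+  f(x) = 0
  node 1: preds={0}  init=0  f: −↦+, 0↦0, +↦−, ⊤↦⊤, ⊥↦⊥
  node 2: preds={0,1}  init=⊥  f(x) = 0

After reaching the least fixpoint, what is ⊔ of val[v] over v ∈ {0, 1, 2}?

⊤

Trace (3 dequeues):
  [1] u=0 | in ⊥ | out ⊤ | prev + | push {}
  [2] u=1 | in ⊤ | out ⊤ | prev 0 | push {}
  [3] u=2 | in ⊤ | out 0 | prev ⊥ | push {}

Converged values:
  [0] ⊤
  [1] ⊤
  [2] 0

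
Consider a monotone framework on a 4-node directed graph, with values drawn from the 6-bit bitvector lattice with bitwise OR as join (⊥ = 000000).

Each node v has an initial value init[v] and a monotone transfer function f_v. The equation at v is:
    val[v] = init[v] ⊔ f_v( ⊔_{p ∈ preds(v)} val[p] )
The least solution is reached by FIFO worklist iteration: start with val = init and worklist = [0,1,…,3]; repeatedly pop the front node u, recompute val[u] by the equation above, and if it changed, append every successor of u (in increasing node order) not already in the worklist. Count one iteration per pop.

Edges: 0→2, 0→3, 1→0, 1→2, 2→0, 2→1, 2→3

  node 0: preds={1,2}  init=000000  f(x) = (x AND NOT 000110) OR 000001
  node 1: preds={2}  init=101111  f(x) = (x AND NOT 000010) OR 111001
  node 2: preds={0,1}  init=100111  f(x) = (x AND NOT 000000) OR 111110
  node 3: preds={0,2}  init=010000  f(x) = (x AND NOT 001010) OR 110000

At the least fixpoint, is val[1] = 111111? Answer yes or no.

yes

Trace (8 dequeues):
  [1] u=0 | in 101111 | out 101001 | prev 000000 | push {}
  [2] u=1 | in 100111 | out 111111 | prev 101111 | push {0}
  [3] u=2 | in 111111 | out 111111 | prev 100111 | push {1}
  [4] u=3 | in 111111 | out 110101 | prev 010000 | push {}
  [5] u=0 | in 111111 | out 111001 | prev 101001 | push {2,3}
  [6] u=1 | in 111111 | out 111111 | ==
  [7] u=2 | in 111111 | out 111111 | ==
  [8] u=3 | in 111111 | out 110101 | ==

Converged values:
  [0] 111001
  [1] 111111
  [2] 111111
  [3] 110101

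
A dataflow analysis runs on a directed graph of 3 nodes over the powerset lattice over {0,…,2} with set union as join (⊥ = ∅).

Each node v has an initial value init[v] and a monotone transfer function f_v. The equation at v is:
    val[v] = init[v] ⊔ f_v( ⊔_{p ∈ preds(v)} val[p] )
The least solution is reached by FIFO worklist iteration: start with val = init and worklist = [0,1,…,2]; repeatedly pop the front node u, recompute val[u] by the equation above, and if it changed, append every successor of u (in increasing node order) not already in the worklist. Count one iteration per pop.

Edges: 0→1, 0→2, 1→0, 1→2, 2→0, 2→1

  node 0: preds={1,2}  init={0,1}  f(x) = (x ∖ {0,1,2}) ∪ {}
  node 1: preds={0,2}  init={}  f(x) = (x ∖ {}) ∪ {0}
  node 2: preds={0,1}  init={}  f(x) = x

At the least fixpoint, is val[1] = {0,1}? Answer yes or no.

Worklist (5 pops):
  #1 pop 0: in={} → {0,1} (no change)
  #2 pop 1: in={0,1} → {0,1} (was {}); enqueue [0]
  #3 pop 2: in={0,1} → {0,1} (was {}); enqueue [1]
  #4 pop 0: in={0,1} → {0,1} (no change)
  #5 pop 1: in={0,1} → {0,1} (no change)

Fixpoint:
  val[0] = {0,1}
  val[1] = {0,1}
  val[2] = {0,1}

yes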